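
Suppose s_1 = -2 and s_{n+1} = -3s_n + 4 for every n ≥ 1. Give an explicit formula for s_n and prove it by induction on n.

Claim: s_n = (-3)^n + 1.

Base case: s_1 = -2, and (-3)^1 + 1 = -3 + 1 = -2.
Assume s_j = (-3)^j + 1 for some j ≥ 1.
Then s_{j+1} = -3s_j + 4 = -3·((-3)^j + 1) + 4 = -3·(-3)^j − 3 + 4 = (-3)^{j+1} + 1.
By induction, s_n = (-3)^n + 1 for all n ≥ 1.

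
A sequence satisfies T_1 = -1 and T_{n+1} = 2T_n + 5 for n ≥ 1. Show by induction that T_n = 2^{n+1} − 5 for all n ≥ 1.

Base case: T_1 = -1, and 2^{1+1} − 5 = 4 − 5 = -1.
Assume T_k = 2^{k+1} − 5 for some k ≥ 1.
Then T_{k+1} = 2T_k + 5 = 2·(2^{k+1} − 5) + 5 = 2^{k+2} − 10 + 5 = 2^{k+2} − 5.
So the formula holds for k+1, and by induction T_n = 2^{n+1} − 5 for all n ≥ 1.

T_n = 2^{n+1} − 5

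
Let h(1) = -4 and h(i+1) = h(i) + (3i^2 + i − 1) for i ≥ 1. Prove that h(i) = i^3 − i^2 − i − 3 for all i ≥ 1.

Base case: h(1) = -4, and 1^3 − 1^2 − 1 − 3 = -4.
Assume h(m) = m^3 − m^2 − m − 3.
Then h(m+1) = h(m) + (3m^2 + m − 1) = (m^3 − m^2 − m − 3) + (3m^2 + m − 1) = m^3 + 2m^2 − 4,
and (m+1)^3 − (m+1)^2 − (m+1) − 3 = m^3 + 2m^2 − 4.
Hence h(i) = i^3 − i^2 − i − 3 for every i ≥ 1, by induction.

h(i) = i^3 − i^2 − i − 3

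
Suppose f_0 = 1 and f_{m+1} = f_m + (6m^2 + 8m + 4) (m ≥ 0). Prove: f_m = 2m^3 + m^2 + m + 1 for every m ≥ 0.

Base case: f_0 = 1, and 2·0^3 + 0^2 + 0 + 1 = 1.
Assume f_r = 2r^3 + r^2 + r + 1.
Then f_{r+1} = f_r + (6r^2 + 8r + 4) = (2r^3 + r^2 + r + 1) + (6r^2 + 8r + 4) = 2r^3 + 7r^2 + 9r + 5,
and 2·(r+1)^3 + (r+1)^2 + (r+1) + 1 = 2r^3 + 7r^2 + 9r + 5.
By induction, f_m = 2m^3 + m^2 + m + 1 for all m ≥ 0.

f_m = 2m^3 + m^2 + m + 1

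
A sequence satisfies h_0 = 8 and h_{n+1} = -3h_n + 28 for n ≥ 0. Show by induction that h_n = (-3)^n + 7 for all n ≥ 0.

Base case: h_0 = 8, and (-3)^0 + 7 = 1 + 7 = 8.
Assume h_r = (-3)^r + 7 for some r ≥ 0.
Then h_{r+1} = -3h_r + 28 = -3·((-3)^r + 7) + 28 = -3·(-3)^r − 21 + 28 = (-3)^{r+1} + 7.
Hence h_n = (-3)^n + 7 for every n ≥ 0, by induction.

h_n = (-3)^n + 7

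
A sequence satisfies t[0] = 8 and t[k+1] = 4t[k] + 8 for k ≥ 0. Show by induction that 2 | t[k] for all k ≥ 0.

Base case: t[0] = 8 = 2·4, so 2 | t[0].
Assume 2 | t[m], so t[m] = 2s for some integer s.
Then t[m+1] = 4t[m] + 8 = 4·(2s) + 8 = 2(4s + 4), so 2 | t[m+1].
By induction, 2 | t[k] for all k ≥ 0.

2 | t[k]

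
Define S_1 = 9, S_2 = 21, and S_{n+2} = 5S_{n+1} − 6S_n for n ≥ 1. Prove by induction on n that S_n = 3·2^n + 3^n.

Base cases: S_1 = 9 and 3·2^1 + 3^1 = 9; S_2 = 21 and 3·2^2 + 3^2 = 21.
Assume S_j = 3·2^j + 3^j for all 1 ≤ j ≤ m, where m ≥ 2.
Then S_{m+1} = 5S_m − 6S_{m−1} = 5·(3·2^m + 3^m) − 6·(3·2^{m−1} + 3^{m−1}) = 3·(5·2 − 6)2^{m−1} + (5·3 − 6)3^{m−1} = 12·2^{m−1} + 9·3^{m−1} = 3·2^{m+1} + 3^{m+1}.
So the formula holds for m+1, and by strong induction S_n = 3·2^n + 3^n for all n ≥ 1.

S_n = 3·2^n + 3^n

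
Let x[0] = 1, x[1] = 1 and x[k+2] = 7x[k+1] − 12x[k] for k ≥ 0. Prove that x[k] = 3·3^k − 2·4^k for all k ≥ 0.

Base cases: x[0] = 1 and 3·3^0 − 2·4^0 = 1; x[1] = 1 and 3·3^1 − 2·4^1 = 1.
Assume x[j] = 3·3^j − 2·4^j for all 0 ≤ j ≤ m, where m ≥ 1.
Then x[m+1] = 7x[m] − 12x[m−1] = 7·(3·3^m − 2·4^m) − 12·(3·3^{m−1} − 2·4^{m−1}) = 3·(7·3 − 12)3^{m−1} − 2·(7·4 − 12)4^{m−1} = 27·3^{m−1} − 32·4^{m−1} = 3·3^{m+1} − 2·4^{m+1}.
So the formula holds for m+1, and by strong induction x[k] = 3·3^k − 2·4^k for all k ≥ 0.

x[k] = 3·3^k − 2·4^k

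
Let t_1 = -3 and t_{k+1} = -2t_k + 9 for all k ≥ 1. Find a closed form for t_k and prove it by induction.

Claim: t_k = 3·(-2)^k + 3.

Base case: t_1 = -3, and 3·(-2)^1 + 3 = -6 + 3 = -3.
Assume t_j = 3·(-2)^j + 3 for some j ≥ 1.
Then t_{j+1} = -2t_j + 9 = -2·(3·(-2)^j + 3) + 9 = -6·(-2)^j − 6 + 9 = 3·(-2)^{j+1} + 3.
By induction, t_k = 3·(-2)^k + 3 for all k ≥ 1.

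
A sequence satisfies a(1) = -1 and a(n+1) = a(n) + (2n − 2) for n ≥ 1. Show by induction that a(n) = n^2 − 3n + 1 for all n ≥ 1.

Base case: a(1) = -1, and 1^2 − 3·1 + 1 = -1.
Assume a(j) = j^2 − 3j + 1.
Then a(j+1) = a(j) + (2j − 2) = (j^2 − 3j + 1) + (2j − 2) = j^2 − j − 1,
and (j+1)^2 − 3·(j+1) + 1 = j^2 − j − 1.
This completes the inductive step, so a(n) = n^2 − 3n + 1 for all n ≥ 1.

a(n) = n^2 − 3n + 1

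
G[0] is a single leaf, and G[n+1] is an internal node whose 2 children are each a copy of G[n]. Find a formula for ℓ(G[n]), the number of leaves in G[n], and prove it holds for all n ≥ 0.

Claim: ℓ(G[n]) = 2^n.

Base case: ℓ(G[0]) = 1, and 2^0 = 1.
Assume ℓ(G[k]) = 2^k.
Then ℓ(G[k+1]) = 2·ℓ(G[k]) = 2·2^k = 2^{k+1}.
Hence ℓ(G[n]) = 2^n for every n ≥ 0, by induction.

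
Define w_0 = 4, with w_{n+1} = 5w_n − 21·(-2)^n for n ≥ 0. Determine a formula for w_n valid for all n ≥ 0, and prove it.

Claim: w_n = 5^n + 3·(-2)^n.

Base case: w_0 = 4, and 5^0 + 3·(-2)^0 = 1 + 3 = 4.
Assume w_r = 5^r + 3·(-2)^r for some r ≥ 0.
Then w_{r+1} = 5w_r − 21·(-2)^r = 5·(5^r + 3·(-2)^r) − 21·(-2)^r = 5^{r+1} + 15·(-2)^r − 21·(-2)^r = 5^{r+1} − 6·(-2)^r = 5^{r+1} + 3·(-2)^{r+1}.
So the formula holds for r+1, and by induction w_n = 5^n + 3·(-2)^n for all n ≥ 0.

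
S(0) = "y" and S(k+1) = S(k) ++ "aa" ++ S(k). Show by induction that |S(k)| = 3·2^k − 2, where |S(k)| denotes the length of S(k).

Base case: |S(0)| = 1, and 3·2^0 − 2 = 1.
Assume |S(j)| = 3·2^j − 2.
Then |S(j+1)| = |S(j)| + 2 + |S(j)| = 2|S(j)| + 2 = 2(3·2^j − 2) + 2 = 3·2^{j+1} − 4 + 2 = 3·2^{j+1} − 2.
Hence |S(k)| = 3·2^k − 2 for every k ≥ 0, by induction.

|S(k)| = 3·2^k − 2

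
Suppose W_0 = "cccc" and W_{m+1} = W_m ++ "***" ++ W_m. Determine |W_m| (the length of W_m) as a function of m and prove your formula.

Claim: |W_m| = 7·2^m − 3.

Base case: |W_0| = 4, and 7·2^0 − 3 = 4.
Assume |W_r| = 7·2^r − 3.
Then |W_{r+1}| = |W_r| + 3 + |W_r| = 2|W_r| + 3 = 2(7·2^r − 3) + 3 = 7·2^{r+1} − 6 + 3 = 7·2^{r+1} − 3.
By induction, |W_m| = 7·2^m − 3 for all m ≥ 0.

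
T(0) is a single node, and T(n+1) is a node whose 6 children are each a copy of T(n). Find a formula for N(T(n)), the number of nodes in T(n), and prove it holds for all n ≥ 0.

Claim: N(T(n)) = (6^{n+1} − 1)/5.

Base case: N(T(0)) = 1, and (6^{0+1} − 1)/5 = 1.
Assume N(T(j)) = (6^{j+1} − 1)/5.
Then N(T(j+1)) = 1 + 6N(T(j)) = 1 + 6·(6^{j+1} − 1)/5 = 1 + (6^{j+2} − 6)/5 = (5 + 6^{j+2} − 6)/5 = (6^{j+2} − 1)/5.
Hence N(T(n)) = (6^{n+1} − 1)/5 for every n ≥ 0, by induction.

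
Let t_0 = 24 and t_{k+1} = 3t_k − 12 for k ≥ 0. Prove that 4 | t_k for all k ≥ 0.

Base case: t_0 = 24 = 4·6, so 4 | t_0.
Assume 4 | t_r, so t_r = 4s for some integer s.
Then t_{r+1} = 3t_r − 12 = 3·(4s) − 12 = 4(3s − 3), so 4 | t_{r+1}.
By induction, 4 | t_k for all k ≥ 0.

4 | t_k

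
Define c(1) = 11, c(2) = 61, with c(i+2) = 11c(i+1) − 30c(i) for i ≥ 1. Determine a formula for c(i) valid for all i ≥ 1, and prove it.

Claim: c(i) = 5^i + 6^i.

Base cases: c(1) = 11 and 5^1 + 6^1 = 11; c(2) = 61 and 5^2 + 6^2 = 61.
Assume c(j) = 5^j + 6^j for all 1 ≤ j ≤ k, where k ≥ 2.
Then c(k+1) = 11c(k) − 30c(k−1) = 11·(5^k + 6^k) − 30·(5^{k−1} + 6^{k−1}) = (11·5 − 30)5^{k−1} + (11·6 − 30)6^{k−1} = 25·5^{k−1} + 36·6^{k−1} = 5^{k+1} + 6^{k+1}.
By strong induction, c(i) = 5^i + 6^i for all i ≥ 1.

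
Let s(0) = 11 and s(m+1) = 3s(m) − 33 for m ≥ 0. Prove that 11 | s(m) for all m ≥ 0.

Base case: s(0) = 11 = 11·1, so 11 | s(0).
Assume 11 | s(k), so s(k) = 11t for some integer t.
Then s(k+1) = 3s(k) − 33 = 3·(11t) − 33 = 11(3t − 3), so 11 | s(k+1).
Hence 11 | s(m) for every m ≥ 0, by induction.

11 | s(m)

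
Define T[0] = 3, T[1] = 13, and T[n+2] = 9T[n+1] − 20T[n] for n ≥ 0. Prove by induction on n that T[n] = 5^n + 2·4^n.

Base cases: T[0] = 3 and 5^0 + 2·4^0 = 3; T[1] = 13 and 5^1 + 2·4^1 = 13.
Assume T[i] = 5^i + 2·4^i for all 0 ≤ i ≤ j, where j ≥ 1.
Then T[j+1] = 9T[j] − 20T[j−1] = 9·(5^j + 2·4^j) − 20·(5^{j−1} + 2·4^{j−1}) = (9·5 − 20)5^{j−1} + 2·(9·4 − 20)4^{j−1} = 25·5^{j−1} + 32·4^{j−1} = 5^{j+1} + 2·4^{j+1}.
This completes the inductive step, so T[n] = 5^n + 2·4^n for all n ≥ 0.

T[n] = 5^n + 2·4^n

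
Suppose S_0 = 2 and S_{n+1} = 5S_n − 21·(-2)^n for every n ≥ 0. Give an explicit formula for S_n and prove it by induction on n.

Claim: S_n = -5^n + 3·(-2)^n.

Base case: S_0 = 2, and -5^0 + 3·(-2)^0 = -1 + 3 = 2.
Assume S_k = -5^k + 3·(-2)^k for some k ≥ 0.
Then S_{k+1} = 5S_k − 21·(-2)^k = 5·(-5^k + 3·(-2)^k) − 21·(-2)^k = -5^{k+1} + 15·(-2)^k − 21·(-2)^k = -5^{k+1} − 6·(-2)^k = -5^{k+1} + 3·(-2)^{k+1}.
By induction, S_n = -5^n + 3·(-2)^n for all n ≥ 0.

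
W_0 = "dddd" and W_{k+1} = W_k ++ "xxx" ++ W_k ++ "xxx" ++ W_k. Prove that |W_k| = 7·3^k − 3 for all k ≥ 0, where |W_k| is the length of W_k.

Base case: |W_0| = 4, and 7·3^0 − 3 = 4.
Assume |W_m| = 7·3^m − 3.
Then |W_{m+1}| = 3|W_m| + 6 = 3(7·3^m − 3) + 6 = 7·3^{m+1} − 9 + 6 = 7·3^{m+1} − 3.
By induction, |W_k| = 7·3^k − 3 for all k ≥ 0.

|W_k| = 7·3^k − 3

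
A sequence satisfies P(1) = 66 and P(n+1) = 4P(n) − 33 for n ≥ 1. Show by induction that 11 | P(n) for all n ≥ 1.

Base case: P(1) = 66 = 11·6, so 11 | P(1).
Assume 11 | P(r), so P(r) = 11t for some integer t.
Then P(r+1) = 4P(r) − 33 = 4·(11t) − 33 = 11(4t − 3), so 11 | P(r+1).
Hence 11 | P(n) for every n ≥ 1, by induction.

11 | P(n)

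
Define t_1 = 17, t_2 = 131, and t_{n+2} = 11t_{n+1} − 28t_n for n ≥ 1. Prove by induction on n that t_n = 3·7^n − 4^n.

Base cases: t_1 = 17 and 3·7^1 − 4^1 = 17; t_2 = 131 and 3·7^2 − 4^2 = 131.
Assume t_i = 3·7^i − 4^i for all 1 ≤ i ≤ j, where j ≥ 2.
Then t_{j+1} = 11t_j − 28t_{j−1} = 11·(3·7^j − 4^j) − 28·(3·7^{j−1} − 4^{j−1}) = 3·(11·7 − 28)7^{j−1} − (11·4 − 28)4^{j−1} = 147·7^{j−1} − 16·4^{j−1} = 3·7^{j+1} − 4^{j+1}.
Hence t_n = 3·7^n − 4^n for every n ≥ 1, by strong induction.

t_n = 3·7^n − 4^n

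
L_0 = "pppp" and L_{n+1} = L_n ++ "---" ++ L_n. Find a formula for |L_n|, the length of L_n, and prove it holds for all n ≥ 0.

Claim: |L_n| = 7·2^n − 3.

Base case: |L_0| = 4, and 7·2^0 − 3 = 4.
Assume |L_j| = 7·2^j − 3.
Then |L_{j+1}| = |L_j| + 3 + |L_j| = 2|L_j| + 3 = 2(7·2^j − 3) + 3 = 7·2^{j+1} − 6 + 3 = 7·2^{j+1} − 3.
By induction, |L_n| = 7·2^n − 3 for all n ≥ 0.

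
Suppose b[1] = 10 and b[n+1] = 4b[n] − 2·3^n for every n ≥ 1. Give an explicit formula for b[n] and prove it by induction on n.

Claim: b[n] = 4^n + 2·3^n.

Base case: b[1] = 10, and 4^1 + 2·3^1 = 4 + 6 = 10.
Assume b[r] = 4^r + 2·3^r for some r ≥ 1.
Then b[r+1] = 4b[r] − 2·3^r = 4·(4^r + 2·3^r) − 2·3^r = 4^{r+1} + 8·3^r − 2·3^r = 4^{r+1} + 6·3^r = 4^{r+1} + 2·3^{r+1}.
Hence b[n] = 4^n + 2·3^n for every n ≥ 1, by induction.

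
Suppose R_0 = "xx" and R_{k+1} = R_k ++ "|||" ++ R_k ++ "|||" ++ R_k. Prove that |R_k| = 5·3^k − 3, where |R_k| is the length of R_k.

Base case: |R_0| = 2, and 5·3^0 − 3 = 2.
Assume |R_j| = 5·3^j − 3.
Then |R_{j+1}| = 3|R_j| + 6 = 3(5·3^j − 3) + 6 = 5·3^{j+1} − 9 + 6 = 5·3^{j+1} − 3.
Hence |R_k| = 5·3^k − 3 for every k ≥ 0, by induction.

|R_k| = 5·3^k − 3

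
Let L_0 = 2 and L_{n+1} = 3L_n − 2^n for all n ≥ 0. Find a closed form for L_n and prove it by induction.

Claim: L_n = 3^n + 2^n.

Base case: L_0 = 2, and 3^0 + 2^0 = 1 + 1 = 2.
Assume L_r = 3^r + 2^r for some r ≥ 0.
Then L_{r+1} = 3L_r − 2^r = 3·(3^r + 2^r) − 2^r = 3^{r+1} + 3·2^r − 2^r = 3^{r+1} + 2·2^r = 3^{r+1} + 2^{r+1}.
So the formula holds for r+1, and by induction L_n = 3^n + 2^n for all n ≥ 0.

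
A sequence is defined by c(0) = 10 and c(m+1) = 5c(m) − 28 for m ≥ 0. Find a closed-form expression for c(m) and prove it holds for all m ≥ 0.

Claim: c(m) = 3·5^m + 7.

Base case: c(0) = 10, and 3·5^0 + 7 = 3 + 7 = 10.
Assume c(j) = 3·5^j + 7 for some j ≥ 0.
Then c(j+1) = 5c(j) − 28 = 5·(3·5^j + 7) − 28 = 15·5^j + 35 − 28 = 3·5^{j+1} + 7.
Hence c(m) = 3·5^m + 7 for every m ≥ 0, by induction.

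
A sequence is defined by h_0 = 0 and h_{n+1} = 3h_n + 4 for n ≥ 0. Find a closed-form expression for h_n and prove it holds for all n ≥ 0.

Claim: h_n = 2·3^n − 2.

Base case: h_0 = 0, and 2·3^0 − 2 = 2 − 2 = 0.
Assume h_r = 2·3^r − 2 for some r ≥ 0.
Then h_{r+1} = 3h_r + 4 = 3·(2·3^r − 2) + 4 = 6·3^r − 6 + 4 = 2·3^{r+1} − 2.
This completes the inductive step, so h_n = 2·3^n − 2 for all n ≥ 0.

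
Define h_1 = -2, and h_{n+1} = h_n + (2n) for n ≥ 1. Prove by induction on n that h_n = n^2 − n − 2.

Base case: h_1 = -2, and 1^2 − 1 − 2 = -2.
Assume h_k = k^2 − k − 2.
Then h_{k+1} = h_k + (2k) = (k^2 − k − 2) + (2k) = k^2 + k − 2,
and (k+1)^2 − (k+1) − 2 = k^2 + k − 2.
By induction, h_n = n^2 − n − 2 for all n ≥ 1.

h_n = n^2 − n − 2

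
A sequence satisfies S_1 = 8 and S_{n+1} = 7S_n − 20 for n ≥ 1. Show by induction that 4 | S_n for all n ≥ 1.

Base case: S_1 = 8 = 4·2, so 4 | S_1.
Assume 4 | S_m, so S_m = 4t for some integer t.
Then S_{m+1} = 7S_m − 20 = 7·(4t) − 20 = 4(7t − 5), so 4 | S_{m+1}.
By induction, 4 | S_n for all n ≥ 1.

4 | S_n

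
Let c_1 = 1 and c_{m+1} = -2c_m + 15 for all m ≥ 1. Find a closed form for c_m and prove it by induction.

Claim: c_m = 2·(-2)^m + 5.

Base case: c_1 = 1, and 2·(-2)^1 + 5 = -4 + 5 = 1.
Assume c_k = 2·(-2)^k + 5 for some k ≥ 1.
Then c_{k+1} = -2c_k + 15 = -2·(2·(-2)^k + 5) + 15 = -4·(-2)^k − 10 + 15 = 2·(-2)^{k+1} + 5.
This completes the inductive step, so c_m = 2·(-2)^m + 5 for all m ≥ 1.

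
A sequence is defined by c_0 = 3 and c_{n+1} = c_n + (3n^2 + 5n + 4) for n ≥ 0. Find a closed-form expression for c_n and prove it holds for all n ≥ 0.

Claim: c_n = n^3 + n^2 + 2n + 3.

Base case: c_0 = 3, and 0^3 + 0^2 + 2·0 + 3 = 3.
Assume c_k = k^3 + k^2 + 2k + 3.
Then c_{k+1} = c_k + (3k^2 + 5k + 4) = (k^3 + k^2 + 2k + 3) + (3k^2 + 5k + 4) = k^3 + 4k^2 + 7k + 7,
and (k+1)^3 + (k+1)^2 + 2·(k+1) + 3 = k^3 + 4k^2 + 7k + 7.
This completes the inductive step, so c_n = n^3 + n^2 + 2n + 3 for all n ≥ 0.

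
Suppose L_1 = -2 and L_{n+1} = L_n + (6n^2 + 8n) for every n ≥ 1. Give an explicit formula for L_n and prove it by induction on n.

Claim: L_n = 2n^3 + n^2 − 3n − 2.

Base case: L_1 = -2, and 2·1^3 + 1^2 − 3·1 − 2 = -2.
Assume L_k = 2k^3 + k^2 − 3k − 2.
Then L_{k+1} = L_k + (6k^2 + 8k) = (2k^3 + k^2 − 3k − 2) + (6k^2 + 8k) = 2k^3 + 7k^2 + 5k − 2,
and 2·(k+1)^3 + (k+1)^2 − 3·(k+1) − 2 = 2k^3 + 7k^2 + 5k − 2.
This completes the inductive step, so L_n = 2n^3 + n^2 − 3n − 2 for all n ≥ 1.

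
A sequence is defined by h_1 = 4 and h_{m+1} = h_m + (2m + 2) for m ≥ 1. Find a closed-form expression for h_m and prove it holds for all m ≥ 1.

Claim: h_m = m^2 + m + 2.

Base case: h_1 = 4, and 1^2 + 1 + 2 = 4.
Assume h_k = k^2 + k + 2.
Then h_{k+1} = h_k + (2k + 2) = (k^2 + k + 2) + (2k + 2) = k^2 + 3k + 4,
and (k+1)^2 + (k+1) + 2 = k^2 + 3k + 4.
By induction, h_m = m^2 + m + 2 for all m ≥ 1.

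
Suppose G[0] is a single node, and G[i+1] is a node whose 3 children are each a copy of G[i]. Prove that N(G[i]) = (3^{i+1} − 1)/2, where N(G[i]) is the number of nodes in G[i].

Base case: N(G[0]) = 1, and (3^{0+1} − 1)/2 = 1.
Assume N(G[r]) = (3^{r+1} − 1)/2.
Then N(G[r+1]) = 1 + 3N(G[r]) = 1 + 3·(3^{r+1} − 1)/2 = 1 + (3^{r+2} − 3)/2 = (2 + 3^{r+2} − 3)/2 = (3^{r+2} − 1)/2.
This completes the inductive step, so N(G[i]) = (3^{i+1} − 1)/2 for all i ≥ 0.

N(G[i]) = (3^{i+1} − 1)/2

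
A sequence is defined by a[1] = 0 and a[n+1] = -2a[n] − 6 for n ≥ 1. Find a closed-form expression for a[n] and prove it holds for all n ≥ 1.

Claim: a[n] = -(-2)^n − 2.

Base case: a[1] = 0, and -(-2)^1 − 2 = 2 − 2 = 0.
Assume a[m] = -(-2)^m − 2 for some m ≥ 1.
Then a[m+1] = -2a[m] − 6 = -2·(-(-2)^m − 2) − 6 = 2·(-2)^m + 4 − 6 = -(-2)^{m+1} − 2.
Hence a[n] = -(-2)^n − 2 for every n ≥ 1, by induction.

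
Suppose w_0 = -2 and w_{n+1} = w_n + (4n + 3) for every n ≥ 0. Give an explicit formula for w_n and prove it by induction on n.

Claim: w_n = 2n^2 + n − 2.

Base case: w_0 = -2, and 2·0^2 + 0 − 2 = -2.
Assume w_m = 2m^2 + m − 2.
Then w_{m+1} = w_m + (4m + 3) = (2m^2 + m − 2) + (4m + 3) = 2m^2 + 5m + 1,
and 2·(m+1)^2 + (m+1) − 2 = 2m^2 + 5m + 1.
This completes the inductive step, so w_n = 2n^2 + n − 2 for all n ≥ 0.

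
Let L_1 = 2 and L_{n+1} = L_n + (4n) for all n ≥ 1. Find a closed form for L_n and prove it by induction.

Claim: L_n = 2n^2 − 2n + 2.

Base case: L_1 = 2, and 2·1^2 − 2·1 + 2 = 2.
Assume L_k = 2k^2 − 2k + 2.
Then L_{k+1} = L_k + (4k) = (2k^2 − 2k + 2) + (4k) = 2k^2 + 2k + 2,
and 2·(k+1)^2 − 2·(k+1) + 2 = 2k^2 + 2k + 2.
This completes the inductive step, so L_n = 2n^2 − 2n + 2 for all n ≥ 1.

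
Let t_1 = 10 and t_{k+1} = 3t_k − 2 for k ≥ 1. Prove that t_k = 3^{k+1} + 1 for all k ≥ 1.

Base case: t_1 = 10, and 3^{1+1} + 1 = 9 + 1 = 10.
Assume t_m = 3^{m+1} + 1 for some m ≥ 1.
Then t_{m+1} = 3t_m − 2 = 3·(3^{m+1} + 1) − 2 = 3^{m+2} + 3 − 2 = 3^{m+2} + 1.
This completes the inductive step, so t_k = 3^{k+1} + 1 for all k ≥ 1.

t_k = 3^{k+1} + 1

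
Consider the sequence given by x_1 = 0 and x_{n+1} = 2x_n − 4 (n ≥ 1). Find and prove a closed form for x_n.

Claim: x_n = -2^{n+1} + 4.

Base case: x_1 = 0, and -2^{1+1} + 4 = -4 + 4 = 0.
Assume x_m = -2^{m+1} + 4 for some m ≥ 1.
Then x_{m+1} = 2x_m − 4 = 2·(-2^{m+1} + 4) − 4 = -2^{m+2} + 8 − 4 = -2^{m+2} + 4.
So the formula holds for m+1, and by induction x_n = -2^{n+1} + 4 for all n ≥ 1.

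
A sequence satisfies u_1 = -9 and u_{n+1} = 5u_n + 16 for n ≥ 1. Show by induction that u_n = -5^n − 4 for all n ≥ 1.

Base case: u_1 = -9, and -5^1 − 4 = -5 − 4 = -9.
Assume u_j = -5^j − 4 for some j ≥ 1.
Then u_{j+1} = 5u_j + 16 = 5·(-5^j − 4) + 16 = -5^{j+1} − 20 + 16 = -5^{j+1} − 4.
Hence u_n = -5^n − 4 for every n ≥ 1, by induction.

u_n = -5^n − 4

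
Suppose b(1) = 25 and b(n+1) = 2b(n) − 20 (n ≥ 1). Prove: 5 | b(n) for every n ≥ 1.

Base case: b(1) = 25 = 5·5, so 5 | b(1).
Assume 5 | b(j), so b(j) = 5t for some integer t.
Then b(j+1) = 2b(j) − 20 = 2·(5t) − 20 = 5(2t − 4), so 5 | b(j+1).
This completes the inductive step, so 5 | b(n) for all n ≥ 1.

5 | b(n)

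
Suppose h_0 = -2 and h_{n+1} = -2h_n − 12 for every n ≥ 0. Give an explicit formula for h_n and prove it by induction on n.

Claim: h_n = 2·(-2)^n − 4.

Base case: h_0 = -2, and 2·(-2)^0 − 4 = 2 − 4 = -2.
Assume h_j = 2·(-2)^j − 4 for some j ≥ 0.
Then h_{j+1} = -2h_j − 12 = -2·(2·(-2)^j − 4) − 12 = -4·(-2)^j + 8 − 12 = 2·(-2)^{j+1} − 4.
This completes the inductive step, so h_n = 2·(-2)^n − 4 for all n ≥ 0.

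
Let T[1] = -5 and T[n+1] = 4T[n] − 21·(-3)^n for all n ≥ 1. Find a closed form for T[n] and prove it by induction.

Claim: T[n] = 4^n + 3·(-3)^n.

Base case: T[1] = -5, and 4^1 + 3·(-3)^1 = 4 − 9 = -5.
Assume T[j] = 4^j + 3·(-3)^j for some j ≥ 1.
Then T[j+1] = 4T[j] − 21·(-3)^j = 4·(4^j + 3·(-3)^j) − 21·(-3)^j = 4^{j+1} + 12·(-3)^j − 21·(-3)^j = 4^{j+1} − 9·(-3)^j = 4^{j+1} + 3·(-3)^{j+1}.
By induction, T[n] = 4^n + 3·(-3)^n for all n ≥ 1.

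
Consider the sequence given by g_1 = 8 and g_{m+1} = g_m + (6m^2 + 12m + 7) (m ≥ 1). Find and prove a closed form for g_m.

Claim: g_m = 2m^3 + 3m^2 + 2m + 1.

Base case: g_1 = 8, and 2·1^3 + 3·1^2 + 2·1 + 1 = 8.
Assume g_r = 2r^3 + 3r^2 + 2r + 1.
Then g_{r+1} = g_r + (6r^2 + 12r + 7) = (2r^3 + 3r^2 + 2r + 1) + (6r^2 + 12r + 7) = 2r^3 + 9r^2 + 14r + 8,
and 2·(r+1)^3 + 3·(r+1)^2 + 2·(r+1) + 1 = 2r^3 + 9r^2 + 14r + 8.
By induction, g_m = 2m^3 + 3m^2 + 2m + 1 for all m ≥ 1.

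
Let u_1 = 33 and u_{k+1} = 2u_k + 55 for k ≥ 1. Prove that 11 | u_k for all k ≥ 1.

Base case: u_1 = 33 = 11·3, so 11 | u_1.
Assume 11 | u_j, so u_j = 11t for some integer t.
Then u_{j+1} = 2u_j + 55 = 2·(11t) + 55 = 11(2t + 5), so 11 | u_{j+1}.
So the property holds for j+1, and by induction 11 | u_k for all k ≥ 1.

11 | u_k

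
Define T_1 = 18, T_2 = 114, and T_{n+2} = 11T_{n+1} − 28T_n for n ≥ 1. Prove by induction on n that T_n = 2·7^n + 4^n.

Base cases: T_1 = 18 and 2·7^1 + 4^1 = 18; T_2 = 114 and 2·7^2 + 4^2 = 114.
Assume T_j = 2·7^j + 4^j for all 1 ≤ j ≤ r, where r ≥ 2.
Then T_{r+1} = 11T_r − 28T_{r−1} = 11·(2·7^r + 4^r) − 28·(2·7^{r−1} + 4^{r−1}) = 2·(11·7 − 28)7^{r−1} + (11·4 − 28)4^{r−1} = 98·7^{r−1} + 16·4^{r−1} = 2·7^{r+1} + 4^{r+1}.
Hence T_n = 2·7^n + 4^n for every n ≥ 1, by strong induction.

T_n = 2·7^n + 4^n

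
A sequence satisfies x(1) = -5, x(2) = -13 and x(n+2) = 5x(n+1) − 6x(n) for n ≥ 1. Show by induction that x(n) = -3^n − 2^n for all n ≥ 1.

Base cases: x(1) = -5 and -3^1 − 2^1 = -5; x(2) = -13 and -3^2 − 2^2 = -13.
Assume x(j) = -3^j − 2^j for all 1 ≤ j ≤ m, where m ≥ 2.
Then x(m+1) = 5x(m) − 6x(m−1) = 5·(-3^m − 2^m) − 6·(-3^{m−1} − 2^{m−1}) = -(5·3 − 6)3^{m−1} − (5·2 − 6)2^{m−1} = -9·3^{m−1} − 4·2^{m−1} = -3^{m+1} − 2^{m+1}.
Hence x(n) = -3^n − 2^n for every n ≥ 1, by strong induction.

x(n) = -3^n − 2^n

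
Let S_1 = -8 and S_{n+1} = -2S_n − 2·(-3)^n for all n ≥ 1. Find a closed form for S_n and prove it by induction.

Claim: S_n = (-2)^n + 2·(-3)^n.

Base case: S_1 = -8, and (-2)^1 + 2·(-3)^1 = -2 − 6 = -8.
Assume S_r = (-2)^r + 2·(-3)^r for some r ≥ 1.
Then S_{r+1} = -2S_r − 2·(-3)^r = -2·((-2)^r + 2·(-3)^r) − 2·(-3)^r = (-2)^{r+1} − 4·(-3)^r − 2·(-3)^r = (-2)^{r+1} − 6·(-3)^r = (-2)^{r+1} + 2·(-3)^{r+1}.
This completes the inductive step, so S_n = (-2)^n + 2·(-3)^n for all n ≥ 1.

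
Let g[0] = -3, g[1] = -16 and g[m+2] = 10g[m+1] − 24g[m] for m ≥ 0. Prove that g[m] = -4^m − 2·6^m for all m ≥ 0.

Base cases: g[0] = -3 and -4^0 − 2·6^0 = -3; g[1] = -16 and -4^1 − 2·6^1 = -16.
Assume g[j] = -4^j − 2·6^j for all 0 ≤ j ≤ r, where r ≥ 1.
Then g[r+1] = 10g[r] − 24g[r−1] = 10·(-4^r − 2·6^r) − 24·(-4^{r−1} − 2·6^{r−1}) = -(10·4 − 24)4^{r−1} − 2·(10·6 − 24)6^{r−1} = -16·4^{r−1} − 72·6^{r−1} = -4^{r+1} − 2·6^{r+1}.
This completes the inductive step, so g[m] = -4^m − 2·6^m for all m ≥ 0.

g[m] = -4^m − 2·6^m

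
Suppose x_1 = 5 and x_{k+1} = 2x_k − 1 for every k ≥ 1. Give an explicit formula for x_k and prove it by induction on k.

Claim: x_k = 2^{k+1} + 1.

Base case: x_1 = 5, and 2^{1+1} + 1 = 4 + 1 = 5.
Assume x_j = 2^{j+1} + 1 for some j ≥ 1.
Then x_{j+1} = 2x_j − 1 = 2·(2^{j+1} + 1) − 1 = 2^{j+2} + 2 − 1 = 2^{j+2} + 1.
So the formula holds for j+1, and by induction x_k = 2^{k+1} + 1 for all k ≥ 1.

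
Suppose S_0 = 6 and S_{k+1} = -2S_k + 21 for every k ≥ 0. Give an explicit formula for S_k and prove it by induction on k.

Claim: S_k = -(-2)^k + 7.

Base case: S_0 = 6, and -(-2)^0 + 7 = -1 + 7 = 6.
Assume S_m = -(-2)^m + 7 for some m ≥ 0.
Then S_{m+1} = -2S_m + 21 = -2·(-(-2)^m + 7) + 21 = 2·(-2)^m − 14 + 21 = -(-2)^{m+1} + 7.
By induction, S_k = -(-2)^k + 7 for all k ≥ 0.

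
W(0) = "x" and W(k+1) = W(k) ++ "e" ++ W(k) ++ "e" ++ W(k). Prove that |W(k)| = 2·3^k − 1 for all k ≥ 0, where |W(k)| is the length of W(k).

Base case: |W(0)| = 1, and 2·3^0 − 1 = 1.
Assume |W(j)| = 2·3^j − 1.
Then |W(j+1)| = 3|W(j)| + 2 = 3(2·3^j − 1) + 2 = 2·3^{j+1} − 3 + 2 = 2·3^{j+1} − 1.
This completes the inductive step, so |W(k)| = 2·3^k − 1 for all k ≥ 0.

|W(k)| = 2·3^k − 1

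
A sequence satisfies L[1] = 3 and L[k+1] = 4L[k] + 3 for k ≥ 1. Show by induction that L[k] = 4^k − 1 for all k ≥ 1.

Base case: L[1] = 3, and 4^1 − 1 = 4 − 1 = 3.
Assume L[m] = 4^m − 1 for some m ≥ 1.
Then L[m+1] = 4L[m] + 3 = 4·(4^m − 1) + 3 = 4^{m+1} − 4 + 3 = 4^{m+1} − 1.
This completes the inductive step, so L[k] = 4^k − 1 for all k ≥ 1.

L[k] = 4^k − 1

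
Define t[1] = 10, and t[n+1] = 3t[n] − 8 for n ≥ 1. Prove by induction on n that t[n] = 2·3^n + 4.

Base case: t[1] = 10, and 2·3^1 + 4 = 6 + 4 = 10.
Assume t[m] = 2·3^m + 4 for some m ≥ 1.
Then t[m+1] = 3t[m] − 8 = 3·(2·3^m + 4) − 8 = 6·3^m + 12 − 8 = 2·3^{m+1} + 4.
Hence t[n] = 2·3^n + 4 for every n ≥ 1, by induction.

t[n] = 2·3^n + 4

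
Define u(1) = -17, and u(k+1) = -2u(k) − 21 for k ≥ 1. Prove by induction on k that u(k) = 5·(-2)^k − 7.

Base case: u(1) = -17, and 5·(-2)^1 − 7 = -10 − 7 = -17.
Assume u(j) = 5·(-2)^j − 7 for some j ≥ 1.
Then u(j+1) = -2u(j) − 21 = -2·(5·(-2)^j − 7) − 21 = -10·(-2)^j + 14 − 21 = 5·(-2)^{j+1} − 7.
This completes the inductive step, so u(k) = 5·(-2)^k − 7 for all k ≥ 1.

u(k) = 5·(-2)^k − 7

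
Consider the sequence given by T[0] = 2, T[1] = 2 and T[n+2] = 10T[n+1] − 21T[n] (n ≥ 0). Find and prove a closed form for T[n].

Claim: T[n] = 3·3^n − 7^n.

Base cases: T[0] = 2 and 3·3^0 − 7^0 = 2; T[1] = 2 and 3·3^1 − 7^1 = 2.
Assume T[j] = 3·3^j − 7^j for all 0 ≤ j ≤ r, where r ≥ 1.
Then T[r+1] = 10T[r] − 21T[r−1] = 10·(3·3^r − 7^r) − 21·(3·3^{r−1} − 7^{r−1}) = 3·(10·3 − 21)3^{r−1} − (10·7 − 21)7^{r−1} = 27·3^{r−1} − 49·7^{r−1} = 3·3^{r+1} − 7^{r+1}.
By strong induction, T[n] = 3·3^n − 7^n for all n ≥ 0.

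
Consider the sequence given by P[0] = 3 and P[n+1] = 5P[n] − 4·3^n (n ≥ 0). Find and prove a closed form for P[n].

Claim: P[n] = 5^n + 2·3^n.

Base case: P[0] = 3, and 5^0 + 2·3^0 = 1 + 2 = 3.
Assume P[k] = 5^k + 2·3^k for some k ≥ 0.
Then P[k+1] = 5P[k] − 4·3^k = 5·(5^k + 2·3^k) − 4·3^k = 5^{k+1} + 10·3^k − 4·3^k = 5^{k+1} + 6·3^k = 5^{k+1} + 2·3^{k+1}.
By induction, P[n] = 5^n + 2·3^n for all n ≥ 0.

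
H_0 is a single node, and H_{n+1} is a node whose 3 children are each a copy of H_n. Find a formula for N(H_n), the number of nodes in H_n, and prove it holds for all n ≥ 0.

Claim: N(H_n) = (3^{n+1} − 1)/2.

Base case: N(H_0) = 1, and (3^{0+1} − 1)/2 = 1.
Assume N(H_m) = (3^{m+1} − 1)/2.
Then N(H_{m+1}) = 1 + 3N(H_m) = 1 + 3·(3^{m+1} − 1)/2 = 1 + (3^{m+2} − 3)/2 = (2 + 3^{m+2} − 3)/2 = (3^{m+2} − 1)/2.
Hence N(H_n) = (3^{n+1} − 1)/2 for every n ≥ 0, by induction.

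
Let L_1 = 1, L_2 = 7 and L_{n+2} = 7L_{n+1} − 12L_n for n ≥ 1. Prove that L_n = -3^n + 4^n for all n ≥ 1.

Base cases: L_1 = 1 and -3^1 + 4^1 = 1; L_2 = 7 and -3^2 + 4^2 = 7.
Assume L_j = -3^j + 4^j for all 1 ≤ j ≤ m, where m ≥ 2.
Then L_{m+1} = 7L_m − 12L_{m−1} = 7·(-3^m + 4^m) − 12·(-3^{m−1} + 4^{m−1}) = -(7·3 − 12)3^{m−1} + (7·4 − 12)4^{m−1} = -9·3^{m−1} + 16·4^{m−1} = -3^{m+1} + 4^{m+1}.
By strong induction, L_n = -3^n + 4^n for all n ≥ 1.

L_n = -3^n + 4^n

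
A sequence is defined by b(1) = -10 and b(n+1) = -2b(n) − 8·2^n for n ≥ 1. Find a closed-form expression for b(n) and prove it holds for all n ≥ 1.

Claim: b(n) = 3·(-2)^n − 2·2^n.

Base case: b(1) = -10, and 3·(-2)^1 − 2·2^1 = -6 − 4 = -10.
Assume b(k) = 3·(-2)^k − 2·2^k for some k ≥ 1.
Then b(k+1) = -2b(k) − 8·2^k = -2·(3·(-2)^k − 2·2^k) − 8·2^k = 3·(-2)^{k+1} + 4·2^k − 8·2^k = 3·(-2)^{k+1} − 4·2^k = 3·(-2)^{k+1} − 2·2^{k+1}.
This completes the inductive step, so b(n) = 3·(-2)^n − 2·2^n for all n ≥ 1.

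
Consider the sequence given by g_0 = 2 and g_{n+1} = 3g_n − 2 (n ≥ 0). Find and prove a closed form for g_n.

Claim: g_n = 3^n + 1.

Base case: g_0 = 2, and 3^0 + 1 = 1 + 1 = 2.
Assume g_k = 3^k + 1 for some k ≥ 0.
Then g_{k+1} = 3g_k − 2 = 3·(3^k + 1) − 2 = 3^{k+1} + 3 − 2 = 3^{k+1} + 1.
So the formula holds for k+1, and by induction g_n = 3^n + 1 for all n ≥ 0.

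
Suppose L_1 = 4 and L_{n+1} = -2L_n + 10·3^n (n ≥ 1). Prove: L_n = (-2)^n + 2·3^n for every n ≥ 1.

Base case: L_1 = 4, and (-2)^1 + 2·3^1 = -2 + 6 = 4.
Assume L_m = (-2)^m + 2·3^m for some m ≥ 1.
Then L_{m+1} = -2L_m + 10·3^m = -2·((-2)^m + 2·3^m) + 10·3^m = (-2)^{m+1} − 4·3^m + 10·3^m = (-2)^{m+1} + 6·3^m = (-2)^{m+1} + 2·3^{m+1}.
Hence L_n = (-2)^n + 2·3^n for every n ≥ 1, by induction.

L_n = (-2)^n + 2·3^n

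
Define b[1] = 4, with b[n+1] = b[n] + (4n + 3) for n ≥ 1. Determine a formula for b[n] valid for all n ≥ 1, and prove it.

Claim: b[n] = 2n^2 + n + 1.

Base case: b[1] = 4, and 2·1^2 + 1 + 1 = 4.
Assume b[m] = 2m^2 + m + 1.
Then b[m+1] = b[m] + (4m + 3) = (2m^2 + m + 1) + (4m + 3) = 2m^2 + 5m + 4,
and 2·(m+1)^2 + (m+1) + 1 = 2m^2 + 5m + 4.
Hence b[n] = 2n^2 + n + 1 for every n ≥ 1, by induction.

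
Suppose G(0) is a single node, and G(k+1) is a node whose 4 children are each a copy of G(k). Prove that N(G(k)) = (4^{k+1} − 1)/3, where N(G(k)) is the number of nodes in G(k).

Base case: N(G(0)) = 1, and (4^{0+1} − 1)/3 = 1.
Assume N(G(j)) = (4^{j+1} − 1)/3.
Then N(G(j+1)) = 1 + 4N(G(j)) = 1 + 4·(4^{j+1} − 1)/3 = 1 + (4^{j+2} − 4)/3 = (3 + 4^{j+2} − 4)/3 = (4^{j+2} − 1)/3.
By induction, N(G(k)) = (4^{k+1} − 1)/3 for all k ≥ 0.

N(G(k)) = (4^{k+1} − 1)/3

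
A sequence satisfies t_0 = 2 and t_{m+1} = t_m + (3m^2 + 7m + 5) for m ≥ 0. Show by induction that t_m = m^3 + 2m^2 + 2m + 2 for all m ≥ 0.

Base case: t_0 = 2, and 0^3 + 2·0^2 + 2·0 + 2 = 2.
Assume t_j = j^3 + 2j^2 + 2j + 2.
Then t_{j+1} = t_j + (3j^2 + 7j + 5) = (j^3 + 2j^2 + 2j + 2) + (3j^2 + 7j + 5) = j^3 + 5j^2 + 9j + 7,
and (j+1)^3 + 2·(j+1)^2 + 2·(j+1) + 2 = j^3 + 5j^2 + 9j + 7.
Hence t_m = m^3 + 2m^2 + 2m + 2 for every m ≥ 0, by induction.

t_m = m^3 + 2m^2 + 2m + 2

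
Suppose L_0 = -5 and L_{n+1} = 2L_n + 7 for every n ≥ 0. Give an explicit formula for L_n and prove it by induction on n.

Claim: L_n = 2^{n+1} − 7.

Base case: L_0 = -5, and 2^{0+1} − 7 = 2 − 7 = -5.
Assume L_r = 2^{r+1} − 7 for some r ≥ 0.
Then L_{r+1} = 2L_r + 7 = 2·(2^{r+1} − 7) + 7 = 2^{r+2} − 14 + 7 = 2^{r+2} − 7.
So the formula holds for r+1, and by induction L_n = 2^{n+1} − 7 for all n ≥ 0.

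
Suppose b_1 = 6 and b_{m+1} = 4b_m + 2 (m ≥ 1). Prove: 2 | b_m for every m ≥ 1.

Base case: b_1 = 6 = 2·3, so 2 | b_1.
Assume 2 | b_k, so b_k = 2t for some integer t.
Then b_{k+1} = 4b_k + 2 = 4·(2t) + 2 = 2(4t + 1), so 2 | b_{k+1}.
By induction, 2 | b_m for all m ≥ 1.

2 | b_m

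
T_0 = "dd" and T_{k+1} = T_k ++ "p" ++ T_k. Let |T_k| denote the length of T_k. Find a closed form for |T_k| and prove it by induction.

Claim: |T_k| = 3·2^k − 1.

Base case: |T_0| = 2, and 3·2^0 − 1 = 2.
Assume |T_j| = 3·2^j − 1.
Then |T_{j+1}| = |T_j| + 1 + |T_j| = 2|T_j| + 1 = 2(3·2^j − 1) + 1 = 3·2^{j+1} − 2 + 1 = 3·2^{j+1} − 1.
So the formula holds for j+1, and by induction |T_k| = 3·2^k − 1 for all k ≥ 0.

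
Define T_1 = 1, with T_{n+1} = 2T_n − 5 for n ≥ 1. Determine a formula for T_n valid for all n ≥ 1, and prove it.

Claim: T_n = -2^{n+1} + 5.

Base case: T_1 = 1, and -2^{1+1} + 5 = -4 + 5 = 1.
Assume T_k = -2^{k+1} + 5 for some k ≥ 1.
Then T_{k+1} = 2T_k − 5 = 2·(-2^{k+1} + 5) − 5 = -2^{k+2} + 10 − 5 = -2^{k+2} + 5.
By induction, T_n = -2^{n+1} + 5 for all n ≥ 1.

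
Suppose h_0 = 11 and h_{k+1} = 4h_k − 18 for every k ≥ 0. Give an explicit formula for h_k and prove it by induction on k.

Claim: h_k = 5·4^k + 6.

Base case: h_0 = 11, and 5·4^0 + 6 = 5 + 6 = 11.
Assume h_m = 5·4^m + 6 for some m ≥ 0.
Then h_{m+1} = 4h_m − 18 = 4·(5·4^m + 6) − 18 = 20·4^m + 24 − 18 = 5·4^{m+1} + 6.
By induction, h_k = 5·4^k + 6 for all k ≥ 0.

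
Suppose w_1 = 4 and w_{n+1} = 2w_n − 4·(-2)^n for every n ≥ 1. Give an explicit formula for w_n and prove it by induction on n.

Claim: w_n = 3·2^n + (-2)^n.

Base case: w_1 = 4, and 3·2^1 + (-2)^1 = 6 − 2 = 4.
Assume w_r = 3·2^r + (-2)^r for some r ≥ 1.
Then w_{r+1} = 2w_r − 4·(-2)^r = 2·(3·2^r + (-2)^r) − 4·(-2)^r = 3·2^{r+1} + 2·(-2)^r − 4·(-2)^r = 3·2^{r+1} − 2·(-2)^r = 3·2^{r+1} + (-2)^{r+1}.
Hence w_n = 3·2^n + (-2)^n for every n ≥ 1, by induction.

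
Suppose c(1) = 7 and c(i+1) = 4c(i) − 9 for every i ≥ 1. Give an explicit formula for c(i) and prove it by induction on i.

Claim: c(i) = 4^i + 3.

Base case: c(1) = 7, and 4^1 + 3 = 4 + 3 = 7.
Assume c(r) = 4^r + 3 for some r ≥ 1.
Then c(r+1) = 4c(r) − 9 = 4·(4^r + 3) − 9 = 4^{r+1} + 12 − 9 = 4^{r+1} + 3.
By induction, c(i) = 4^i + 3 for all i ≥ 1.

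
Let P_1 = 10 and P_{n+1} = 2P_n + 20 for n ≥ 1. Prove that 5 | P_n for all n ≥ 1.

Base case: P_1 = 10 = 5·2, so 5 | P_1.
Assume 5 | P_r, so P_r = 5t for some integer t.
Then P_{r+1} = 2P_r + 20 = 2·(5t) + 20 = 5(2t + 4), so 5 | P_{r+1}.
This completes the inductive step, so 5 | P_n for all n ≥ 1.

5 | P_n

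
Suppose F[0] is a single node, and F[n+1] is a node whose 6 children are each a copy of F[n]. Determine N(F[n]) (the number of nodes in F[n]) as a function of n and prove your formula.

Claim: N(F[n]) = (6^{n+1} − 1)/5.

Base case: N(F[0]) = 1, and (6^{0+1} − 1)/5 = 1.
Assume N(F[m]) = (6^{m+1} − 1)/5.
Then N(F[m+1]) = 1 + 6N(F[m]) = 1 + 6·(6^{m+1} − 1)/5 = 1 + (6^{m+2} − 6)/5 = (5 + 6^{m+2} − 6)/5 = (6^{m+2} − 1)/5.
This completes the inductive step, so N(F[n]) = (6^{n+1} − 1)/5 for all n ≥ 0.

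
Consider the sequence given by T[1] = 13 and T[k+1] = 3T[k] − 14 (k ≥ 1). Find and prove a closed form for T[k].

Claim: T[k] = 2·3^k + 7.

Base case: T[1] = 13, and 2·3^1 + 7 = 6 + 7 = 13.
Assume T[j] = 2·3^j + 7 for some j ≥ 1.
Then T[j+1] = 3T[j] − 14 = 3·(2·3^j + 7) − 14 = 6·3^j + 21 − 14 = 2·3^{j+1} + 7.
This completes the inductive step, so T[k] = 2·3^k + 7 for all k ≥ 1.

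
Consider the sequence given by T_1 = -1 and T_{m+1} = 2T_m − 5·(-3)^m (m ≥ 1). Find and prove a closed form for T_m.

Claim: T_m = 2^m + (-3)^m.

Base case: T_1 = -1, and 2^1 + (-3)^1 = 2 − 3 = -1.
Assume T_k = 2^k + (-3)^k for some k ≥ 1.
Then T_{k+1} = 2T_k − 5·(-3)^k = 2·(2^k + (-3)^k) − 5·(-3)^k = 2^{k+1} + 2·(-3)^k − 5·(-3)^k = 2^{k+1} − 3·(-3)^k = 2^{k+1} + (-3)^{k+1}.
Hence T_m = 2^m + (-3)^m for every m ≥ 1, by induction.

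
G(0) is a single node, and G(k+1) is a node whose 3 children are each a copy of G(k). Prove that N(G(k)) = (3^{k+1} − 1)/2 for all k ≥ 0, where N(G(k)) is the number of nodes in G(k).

Base case: N(G(0)) = 1, and (3^{0+1} − 1)/2 = 1.
Assume N(G(r)) = (3^{r+1} − 1)/2.
Then N(G(r+1)) = 1 + 3N(G(r)) = 1 + 3·(3^{r+1} − 1)/2 = 1 + (3^{r+2} − 3)/2 = (2 + 3^{r+2} − 3)/2 = (3^{r+2} − 1)/2.
Hence N(G(k)) = (3^{k+1} − 1)/2 for every k ≥ 0, by induction.

N(G(k)) = (3^{k+1} − 1)/2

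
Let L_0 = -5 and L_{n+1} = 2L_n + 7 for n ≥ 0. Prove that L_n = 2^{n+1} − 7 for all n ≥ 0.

Base case: L_0 = -5, and 2^{0+1} − 7 = 2 − 7 = -5.
Assume L_m = 2^{m+1} − 7 for some m ≥ 0.
Then L_{m+1} = 2L_m + 7 = 2·(2^{m+1} − 7) + 7 = 2^{m+2} − 14 + 7 = 2^{m+2} − 7.
Hence L_n = 2^{n+1} − 7 for every n ≥ 0, by induction.

L_n = 2^{n+1} − 7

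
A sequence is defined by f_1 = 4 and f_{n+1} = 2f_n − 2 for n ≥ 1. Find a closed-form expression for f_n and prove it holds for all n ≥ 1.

Claim: f_n = 2^n + 2.

Base case: f_1 = 4, and 2^1 + 2 = 2 + 2 = 4.
Assume f_m = 2^m + 2 for some m ≥ 1.
Then f_{m+1} = 2f_m − 2 = 2·(2^m + 2) − 2 = 2^{m+1} + 4 − 2 = 2^{m+1} + 2.
This completes the inductive step, so f_n = 2^n + 2 for all n ≥ 1.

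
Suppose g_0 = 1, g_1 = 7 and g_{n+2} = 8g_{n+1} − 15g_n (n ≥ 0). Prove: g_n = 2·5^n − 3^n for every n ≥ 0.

Base cases: g_0 = 1 and 2·5^0 − 3^0 = 1; g_1 = 7 and 2·5^1 − 3^1 = 7.
Assume g_j = 2·5^j − 3^j for all 0 ≤ j ≤ m, where m ≥ 1.
Then g_{m+1} = 8g_m − 15g_{m−1} = 8·(2·5^m − 3^m) − 15·(2·5^{m−1} − 3^{m−1}) = 2·(8·5 − 15)5^{m−1} − (8·3 − 15)3^{m−1} = 50·5^{m−1} − 9·3^{m−1} = 2·5^{m+1} − 3^{m+1}.
So the formula holds for m+1, and by strong induction g_n = 2·5^n − 3^n for all n ≥ 0.

g_n = 2·5^n − 3^n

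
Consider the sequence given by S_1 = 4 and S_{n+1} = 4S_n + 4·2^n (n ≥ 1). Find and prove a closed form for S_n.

Claim: S_n = 2·4^n − 2·2^n.

Base case: S_1 = 4, and 2·4^1 − 2·2^1 = 8 − 4 = 4.
Assume S_m = 2·4^m − 2·2^m for some m ≥ 1.
Then S_{m+1} = 4S_m + 4·2^m = 4·(2·4^m − 2·2^m) + 4·2^m = 2·4^{m+1} − 8·2^m + 4·2^m = 2·4^{m+1} − 4·2^m = 2·4^{m+1} − 2·2^{m+1}.
This completes the inductive step, so S_n = 2·4^n − 2·2^n for all n ≥ 1.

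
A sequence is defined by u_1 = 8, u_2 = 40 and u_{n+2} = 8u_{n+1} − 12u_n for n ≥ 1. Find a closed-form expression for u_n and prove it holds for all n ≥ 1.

Claim: u_n = 2^n + 6^n.

Base cases: u_1 = 8 and 2^1 + 6^1 = 8; u_2 = 40 and 2^2 + 6^2 = 40.
Assume u_j = 2^j + 6^j for all 1 ≤ j ≤ m, where m ≥ 2.
Then u_{m+1} = 8u_m − 12u_{m−1} = 8·(2^m + 6^m) − 12·(2^{m−1} + 6^{m−1}) = (8·2 − 12)2^{m−1} + (8·6 − 12)6^{m−1} = 4·2^{m−1} + 36·6^{m−1} = 2^{m+1} + 6^{m+1}.
This completes the inductive step, so u_n = 2^n + 6^n for all n ≥ 1.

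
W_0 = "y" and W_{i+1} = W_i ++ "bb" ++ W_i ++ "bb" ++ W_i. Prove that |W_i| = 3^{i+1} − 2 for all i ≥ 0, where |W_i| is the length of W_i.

Base case: |W_0| = 1, and 3^{0+1} − 2 = 1.
Assume |W_k| = 3^{k+1} − 2.
Then |W_{k+1}| = 3|W_k| + 4 = 3(3^{k+1} − 2) + 4 = 3^{k+2} − 6 + 4 = 3^{k+2} − 2.
Hence |W_i| = 3^{i+1} − 2 for every i ≥ 0, by induction.

|W_i| = 3^{i+1} − 2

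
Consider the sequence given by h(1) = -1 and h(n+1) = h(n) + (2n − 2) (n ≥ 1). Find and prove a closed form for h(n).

Claim: h(n) = n^2 − 3n + 1.

Base case: h(1) = -1, and 1^2 − 3·1 + 1 = -1.
Assume h(k) = k^2 − 3k + 1.
Then h(k+1) = h(k) + (2k − 2) = (k^2 − 3k + 1) + (2k − 2) = k^2 − k − 1,
and (k+1)^2 − 3·(k+1) + 1 = k^2 − k − 1.
By induction, h(n) = n^2 − 3n + 1 for all n ≥ 1.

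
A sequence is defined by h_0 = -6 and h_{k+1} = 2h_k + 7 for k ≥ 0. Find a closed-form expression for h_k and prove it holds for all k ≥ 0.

Claim: h_k = 2^k − 7.

Base case: h_0 = -6, and 2^0 − 7 = 1 − 7 = -6.
Assume h_j = 2^j − 7 for some j ≥ 0.
Then h_{j+1} = 2h_j + 7 = 2·(2^j − 7) + 7 = 2^{j+1} − 14 + 7 = 2^{j+1} − 7.
Hence h_k = 2^k − 7 for every k ≥ 0, by induction.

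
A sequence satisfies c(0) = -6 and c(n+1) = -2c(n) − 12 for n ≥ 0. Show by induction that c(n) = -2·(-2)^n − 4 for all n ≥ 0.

Base case: c(0) = -6, and -2·(-2)^0 − 4 = -2 − 4 = -6.
Assume c(m) = -2·(-2)^m − 4 for some m ≥ 0.
Then c(m+1) = -2c(m) − 12 = -2·(-2·(-2)^m − 4) − 12 = 4·(-2)^m + 8 − 12 = -2·(-2)^{m+1} − 4.
So the formula holds for m+1, and by induction c(n) = -2·(-2)^n − 4 for all n ≥ 0.

c(n) = -2·(-2)^n − 4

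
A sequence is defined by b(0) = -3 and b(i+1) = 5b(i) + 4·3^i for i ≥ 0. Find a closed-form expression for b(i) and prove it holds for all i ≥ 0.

Claim: b(i) = -5^i − 2·3^i.

Base case: b(0) = -3, and -5^0 − 2·3^0 = -1 − 2 = -3.
Assume b(m) = -5^m − 2·3^m for some m ≥ 0.
Then b(m+1) = 5b(m) + 4·3^m = 5·(-5^m − 2·3^m) + 4·3^m = -5^{m+1} − 10·3^m + 4·3^m = -5^{m+1} − 6·3^m = -5^{m+1} − 2·3^{m+1}.
So the formula holds for m+1, and by induction b(i) = -5^i − 2·3^i for all i ≥ 0.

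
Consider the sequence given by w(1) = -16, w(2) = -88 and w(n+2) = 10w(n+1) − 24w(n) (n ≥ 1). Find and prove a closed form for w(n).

Claim: w(n) = -4^n − 2·6^n.

Base cases: w(1) = -16 and -4^1 − 2·6^1 = -16; w(2) = -88 and -4^2 − 2·6^2 = -88.
Assume w(j) = -4^j − 2·6^j for all 1 ≤ j ≤ k, where k ≥ 2.
Then w(k+1) = 10w(k) − 24w(k−1) = 10·(-4^k − 2·6^k) − 24·(-4^{k−1} − 2·6^{k−1}) = -(10·4 − 24)4^{k−1} − 2·(10·6 − 24)6^{k−1} = -16·4^{k−1} − 72·6^{k−1} = -4^{k+1} − 2·6^{k+1}.
Hence w(n) = -4^n − 2·6^n for every n ≥ 1, by strong induction.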